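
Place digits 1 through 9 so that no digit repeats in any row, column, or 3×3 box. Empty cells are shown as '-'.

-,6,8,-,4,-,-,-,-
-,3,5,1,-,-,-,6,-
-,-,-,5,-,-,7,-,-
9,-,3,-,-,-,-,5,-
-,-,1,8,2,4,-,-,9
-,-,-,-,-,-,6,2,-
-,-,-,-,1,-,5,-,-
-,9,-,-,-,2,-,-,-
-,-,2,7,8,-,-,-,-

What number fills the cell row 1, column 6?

3

row 4, column 4 = 6 (sole candidate).
row 4, column 5 = 7 (sole candidate).
row 4, column 6 = 1 (sole candidate).
row 5, column 7 = 3 (sole candidate).
row 5, column 8 = 7 (sole candidate).
row 2, column 5 = 9 (sole candidate).
row 5, column 2 = 5 (sole candidate).
row 5, column 1 = 6 (sole candidate).
row 1, column 9 = 5 (hidden single in row 1).
row 4, column 2 = 2 (hidden single in row 4).
row 6, column 9 = 1 (hidden single in row 6).
row 7, column 9 = 2 (hidden single in row 7).
row 3, column 1 = 2 (hidden single in row 3).
row 2, column 7 = 2 (hidden single in row 2).
row 1, column 4 = 2 (hidden single in row 1).
row 3, column 3 = 9 (hidden single in column 3).
row 8, column 9 = 7 (hidden single in column 9).
row 9, column 9 = 6 (hidden single in column 9).
row 3, column 9 = 3 (hidden single in column 9).
row 3, column 5 = 6 (sole candidate).
row 3, column 6 = 8 (sole candidate).
row 2, column 6 = 7 (sole candidate).
row 1, column 6 = 3: row 1 has {2,4,5,6,8}; col 6 has {1,2,4,7,8}; box has {1,2,4,5,6,7,8,9} → only 3 remains.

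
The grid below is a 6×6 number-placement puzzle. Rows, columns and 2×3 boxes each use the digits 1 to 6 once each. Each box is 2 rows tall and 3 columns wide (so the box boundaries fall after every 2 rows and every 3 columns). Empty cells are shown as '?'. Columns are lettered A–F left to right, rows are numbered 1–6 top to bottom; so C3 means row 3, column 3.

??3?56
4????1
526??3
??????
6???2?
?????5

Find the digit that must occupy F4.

B1 = 1: row 1 has {3,5,6}; col 2 has {2}; box has {3,4} → only 1 remains.
E2 = 3: row 2 has {1,4}; col 5 has {2,5}; box has {1,5,6} → only 3 remains.
F5 = 4: row 5 has {2,6}; col 6 has {1,3,5,6}; box has {2,5} → only 4 remains.
A1 = 2: row 1 has {1,3,5,6}; col 1 has {4,5,6}; box has {1,3,4} → only 2 remains.
D1 = 4: row 1 has {1,2,3,5,6}; col 4 has {}; box has {1,3,5,6} → only 4 remains.
C2 = 5: row 2 has {1,3,4}; col 3 has {3,6}; box has {1,2,3,4} → only 5 remains.
D2 = 2: row 2 has {1,3,4,5}; col 4 has {4}; box has {1,3,4,5,6} → only 2 remains.
D3 = 1: row 3 has {2,3,5,6}; col 4 has {2,4}; box has {3} → only 1 remains.
E3 = 4: row 3 has {1,2,3,5,6}; col 5 has {2,3,5}; box has {1,3} → only 4 remains.
E4 = 6: row 4 has {}; col 5 has {2,3,4,5}; box has {1,3,4} → only 6 remains.
F4 = 2: row 4 has {6}; col 6 has {1,3,4,5,6}; box has {1,3,4,6} → only 2 remains.

2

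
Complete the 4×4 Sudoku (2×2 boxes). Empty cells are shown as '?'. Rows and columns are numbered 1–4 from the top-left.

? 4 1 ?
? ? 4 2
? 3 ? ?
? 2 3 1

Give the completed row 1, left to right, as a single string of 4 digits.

2413

row 1, column 4 = 3: row 1 has {1,4}; col 4 has {1,2}; box has {1,2,4} → only 3 remains.
row 2, column 2 = 1 (sole candidate).
row 3, column 3 = 2 (sole candidate).
row 3, column 4 = 4 (sole candidate).
row 4, column 1 = 4 (sole candidate).
row 1, column 1 = 2: row 1 has {1,3,4}; col 1 has {4}; box has {1,4} → only 2 remains.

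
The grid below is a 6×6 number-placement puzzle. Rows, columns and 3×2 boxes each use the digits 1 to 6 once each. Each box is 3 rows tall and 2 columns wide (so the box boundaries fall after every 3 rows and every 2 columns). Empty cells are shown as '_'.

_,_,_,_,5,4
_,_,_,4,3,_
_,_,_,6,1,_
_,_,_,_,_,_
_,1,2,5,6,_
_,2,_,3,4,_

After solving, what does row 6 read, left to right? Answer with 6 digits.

r3c6 = 2: row 3 has {1,6}; col 6 has {4}; box has {1,3,4,5} → only 2 remains.
r4c4 = 1: row 4 has {}; col 4 has {3,4,5,6}; box has {2,3,5} → only 1 remains.
r4c5 = 2: row 4 has {1}; col 5 has {1,3,4,5,6}; box has {4,6} → only 2 remains.
r5c6 = 3: row 5 has {1,2,5,6}; col 6 has {2,4}; box has {2,4,6} → only 3 remains.
r6c3 = 6: row 6 has {2,3,4}; col 3 has {2}; box has {1,2,3,5} → only 6 remains.
r1c4 = 2: row 1 has {4,5}; col 4 has {1,3,4,5,6}; box has {4,6} → only 2 remains.
r2c6 = 6: row 2 has {3,4}; col 6 has {2,3,4}; box has {1,2,3,4,5} → only 6 remains.
r4c3 = 4: row 4 has {1,2}; col 3 has {2,6}; box has {1,2,3,5,6} → only 4 remains.
r4c6 = 5: row 4 has {1,2,4}; col 6 has {2,3,4,6}; box has {2,3,4,6} → only 5 remains.
r5c1 = 4: row 5 has {1,2,3,5,6}; col 1 has {}; box has {1,2} → only 4 remains.
r6c1 = 5: row 6 has {2,3,4,6}; col 1 has {4}; box has {1,2,4} → only 5 remains.
r6c6 = 1: row 6 has {2,3,4,5,6}; col 6 has {2,3,4,5,6}; box has {2,3,4,5,6} → only 1 remains.

526341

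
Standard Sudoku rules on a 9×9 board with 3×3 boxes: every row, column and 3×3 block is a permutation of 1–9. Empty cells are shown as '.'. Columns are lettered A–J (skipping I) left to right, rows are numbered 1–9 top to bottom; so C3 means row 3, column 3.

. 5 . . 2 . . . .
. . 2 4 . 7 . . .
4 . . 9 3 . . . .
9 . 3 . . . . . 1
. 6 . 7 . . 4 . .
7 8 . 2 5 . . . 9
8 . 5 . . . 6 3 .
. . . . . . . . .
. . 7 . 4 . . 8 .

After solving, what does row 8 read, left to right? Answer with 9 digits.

C5 = 1 (sole candidate).
C6 = 4 (sole candidate).
G6 = 3 (sole candidate).
H6 = 6 (sole candidate).
D7 = 1 (sole candidate).
B4 = 2 (sole candidate).
A5 = 5 (sole candidate).
H5 = 2 (sole candidate).
J5 = 8 (sole candidate).
F6 = 1 (sole candidate).
E5 = 9 (sole candidate).
F5 = 3 (sole candidate).
E7 = 7 (sole candidate).
F4 = 4 (hidden single in row 4).
B3 = 7 (hidden single in column 2).
E2 = 1 (hidden single in column 5).
G2 = 8 (hidden single in row 2).
A1 = 1 (hidden single in box 1).
J1 = 3 (hidden single in row 1).
H1 = 4 (hidden single in row 1).
G1 = 7 (hidden single in row 1).
G4 = 5 (sole candidate).
H4 = 7 (sole candidate).
C1 = 9 (hidden single in row 1).
B2 = 3 (sole candidate).
C8 = 6: row 8 has {}; col 3 has {1,2,3,4,5,7,9}; box has {5,7,8} → only 6 remains.
E8 = 8: row 8 has {6}; col 5 has {1,2,3,4,5,7,9}; box has {1,4,7} → only 8 remains.
A2 = 6 (sole candidate).
J2 = 5 (sole candidate).
C3 = 8 (sole candidate).
H3 = 1 (sole candidate).
E4 = 6 (sole candidate).
J9 = 2 (sole candidate).
H2 = 9 (sole candidate).
G3 = 2 (sole candidate).
J3 = 6 (sole candidate).
D4 = 8 (sole candidate).
J7 = 4 (sole candidate).
H8 = 5: row 8 has {6,8}; col 8 has {1,2,3,4,6,7,8,9}; box has {2,3,4,6,8} → only 5 remains.
J8 = 7: row 8 has {5,6,8}; col 9 has {1,2,3,4,5,6,8,9}; box has {2,3,4,5,6,8} → only 7 remains.
A9 = 3 (sole candidate).
D1 = 6 (sole candidate).
F1 = 8 (sole candidate).
F3 = 5 (sole candidate).
B7 = 9 (sole candidate).
F7 = 2 (sole candidate).
A8 = 2: row 8 has {5,6,7,8}; col 1 has {1,3,4,5,6,7,8,9}; box has {3,5,6,7,8,9} → only 2 remains.
D8 = 3: row 8 has {2,5,6,7,8}; col 4 has {1,2,4,6,7,8,9}; box has {1,2,4,7,8} → only 3 remains.
F8 = 9: row 8 has {2,3,5,6,7,8}; col 6 has {1,2,3,4,5,7,8}; box has {1,2,3,4,7,8} → only 9 remains.
G8 = 1: row 8 has {2,3,5,6,7,8,9}; col 7 has {2,3,4,5,6,7,8}; box has {2,3,4,5,6,7,8} → only 1 remains.
B9 = 1 (sole candidate).
D9 = 5 (sole candidate).
F9 = 6 (sole candidate).
G9 = 9 (sole candidate).
B8 = 4: row 8 has {1,2,3,5,6,7,8,9}; col 2 has {1,2,3,5,6,7,8,9}; box has {1,2,3,5,6,7,8,9} → only 4 remains.

246389157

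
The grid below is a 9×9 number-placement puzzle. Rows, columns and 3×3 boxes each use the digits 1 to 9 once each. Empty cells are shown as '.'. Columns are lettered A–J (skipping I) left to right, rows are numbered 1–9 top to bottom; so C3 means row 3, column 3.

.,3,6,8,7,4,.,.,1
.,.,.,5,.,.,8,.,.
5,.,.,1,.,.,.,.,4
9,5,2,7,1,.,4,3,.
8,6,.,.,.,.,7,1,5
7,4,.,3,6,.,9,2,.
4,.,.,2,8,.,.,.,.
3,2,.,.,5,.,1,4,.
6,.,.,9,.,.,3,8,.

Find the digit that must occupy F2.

A1 = 2 (sole candidate).
G1 = 5 (sole candidate).
H1 = 9 (sole candidate).
A2 = 1 (sole candidate).
F4 = 8 (sole candidate).
J4 = 6 (sole candidate).
C5 = 3 (sole candidate).
D5 = 4 (sole candidate).
C6 = 1 (sole candidate).
F6 = 5 (sole candidate).
J6 = 8 (sole candidate).
G7 = 6 (sole candidate).
D8 = 6 (sole candidate).
F8 = 7 (sole candidate).
J8 = 9 (sole candidate).
E9 = 4 (sole candidate).
F9 = 1 (sole candidate).
G3 = 2 (sole candidate).
F7 = 3 (sole candidate).
J7 = 7 (sole candidate).
C8 = 8 (sole candidate).
B9 = 7 (sole candidate).
C9 = 5 (sole candidate).
J9 = 2 (sole candidate).
B2 = 9 (sole candidate).
J2 = 3 (sole candidate).
B3 = 8 (sole candidate).
C3 = 7 (sole candidate).
H3 = 6 (sole candidate).
B7 = 1 (sole candidate).
C7 = 9 (sole candidate).
H7 = 5 (sole candidate).
C2 = 4 (sole candidate).
E2 = 2 (sole candidate).
F2 = 6: row 2 has {1,2,3,4,5,8,9}; col 6 has {1,3,4,5,7,8}; box has {1,2,4,5,7,8} → only 6 remains.

6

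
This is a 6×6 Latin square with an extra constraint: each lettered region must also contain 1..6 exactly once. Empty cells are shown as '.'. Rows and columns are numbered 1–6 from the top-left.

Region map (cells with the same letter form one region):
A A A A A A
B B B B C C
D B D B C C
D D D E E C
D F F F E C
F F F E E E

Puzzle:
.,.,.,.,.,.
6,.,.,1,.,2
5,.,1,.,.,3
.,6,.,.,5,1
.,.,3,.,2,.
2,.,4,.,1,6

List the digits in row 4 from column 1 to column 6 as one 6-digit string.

362451

R2C3 = 5: row 2 has {1,2,6}; col 3 has {1,3,4}; region has {1,6} → only 5 remains.
R2C5 = 4: row 2 has {1,2,5,6}; col 5 has {1,2,5}; region has {1,2,3} → only 4 remains.
R3C5 = 6: row 3 has {1,3,5}; col 5 has {1,2,4,5}; region has {1,2,3,4} → only 6 remains.
R4C3 = 2: row 4 has {1,5,6}; col 3 has {1,3,4,5}; region has {1,5,6} → only 2 remains.
R5C1 = 4: row 5 has {2,3}; col 1 has {2,5,6}; region has {1,2,5,6} → only 4 remains.
R5C6 = 5: row 5 has {2,3,4}; col 6 has {1,2,3,6}; region has {1,2,3,4,6} → only 5 remains.
R6C2 = 5: row 6 has {1,2,4,6}; col 2 has {6}; region has {2,3,4} → only 5 remains.
R6C4 = 3: row 6 has {1,2,4,5,6}; col 4 has {1}; region has {1,2,5,6} → only 3 remains.
R1C3 = 6: row 1 has {}; col 3 has {1,2,3,4,5}; region has {} → only 6 remains.
R1C5 = 3: row 1 has {6}; col 5 has {1,2,4,5,6}; region has {6} → only 3 remains.
R1C6 = 4: row 1 has {3,6}; col 6 has {1,2,3,5,6}; region has {3,6} → only 4 remains.
R2C2 = 3: row 2 has {1,2,4,5,6}; col 2 has {5,6}; region has {1,5,6} → only 3 remains.
R4C1 = 3: row 4 has {1,2,5,6}; col 1 has {2,4,5,6}; region has {1,2,4,5,6} → only 3 remains.
R4C4 = 4: row 4 has {1,2,3,5,6}; col 4 has {1,3}; region has {1,2,3,5,6} → only 4 remains.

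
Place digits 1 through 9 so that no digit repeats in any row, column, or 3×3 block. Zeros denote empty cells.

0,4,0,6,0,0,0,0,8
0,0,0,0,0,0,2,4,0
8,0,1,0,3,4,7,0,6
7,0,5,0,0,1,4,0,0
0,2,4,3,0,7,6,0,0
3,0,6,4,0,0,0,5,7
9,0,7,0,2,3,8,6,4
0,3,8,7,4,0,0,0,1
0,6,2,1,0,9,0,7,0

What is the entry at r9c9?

3

r3c8 = 9: row 3 has {1,3,4,6,7,8}; col 8 has {4,5,6,7}; box has {2,4,6,7,8} → only 9 remains.
r5c1 = 1: row 5 has {2,3,4,6,7}; col 1 has {3,7,8,9}; box has {2,3,4,5,6,7} → only 1 remains.
r5c8 = 8: row 5 has {1,2,3,4,6,7}; col 8 has {4,5,6,7,9}; box has {4,5,6,7} → only 8 remains.
r5c9 = 9: row 5 has {1,2,3,4,6,7,8}; col 9 has {1,4,6,7,8}; box has {4,5,6,7,8} → only 9 remains.
r6c7 = 1: row 6 has {3,4,5,6,7}; col 7 has {2,4,6,7,8}; box has {4,5,6,7,8,9} → only 1 remains.
r7c4 = 5: row 7 has {2,3,4,6,7,8,9}; col 4 has {1,3,4,6,7}; box has {1,2,3,4,7,9} → only 5 remains.
r8c1 = 5: row 8 has {1,3,4,7,8}; col 1 has {1,3,7,8,9}; box has {2,3,6,7,8,9} → only 5 remains.
r8c6 = 6: row 8 has {1,3,4,5,7,8}; col 6 has {1,3,4,7,9}; box has {1,2,3,4,5,7,9} → only 6 remains.
r8c7 = 9: row 8 has {1,3,4,5,6,7,8}; col 7 has {1,2,4,6,7,8}; box has {1,4,6,7,8} → only 9 remains.
r8c8 = 2: row 8 has {1,3,4,5,6,7,8,9}; col 8 has {4,5,6,7,8,9}; box has {1,4,6,7,8,9} → only 2 remains.
r9c1 = 4: row 9 has {1,2,6,7,9}; col 1 has {1,3,5,7,8,9}; box has {2,3,5,6,7,8,9} → only 4 remains.
r9c5 = 8: row 9 has {1,2,4,6,7,9}; col 5 has {2,3,4}; box has {1,2,3,4,5,6,7,9} → only 8 remains.
r1c1 = 2: row 1 has {4,6,8}; col 1 has {1,3,4,5,7,8,9}; box has {1,4,8} → only 2 remains.
r1c6 = 5: row 1 has {2,4,6,8}; col 6 has {1,3,4,6,7,9}; box has {3,4,6} → only 5 remains.
r1c7 = 3: row 1 has {2,4,5,6,8}; col 7 has {1,2,4,6,7,8,9}; box has {2,4,6,7,8,9} → only 3 remains.
r1c8 = 1: row 1 has {2,3,4,5,6,8}; col 8 has {2,4,5,6,7,8,9}; box has {2,3,4,6,7,8,9} → only 1 remains.
r2c1 = 6: row 2 has {2,4}; col 1 has {1,2,3,4,5,7,8,9}; box has {1,2,4,8} → only 6 remains.
r2c6 = 8: row 2 has {2,4,6}; col 6 has {1,3,4,5,6,7,9}; box has {3,4,5,6} → only 8 remains.
r2c9 = 5: row 2 has {2,4,6,8}; col 9 has {1,4,6,7,8,9}; box has {1,2,3,4,6,7,8,9} → only 5 remains.
r3c2 = 5: row 3 has {1,3,4,6,7,8,9}; col 2 has {2,3,4,6}; box has {1,2,4,6,8} → only 5 remains.
r3c4 = 2: row 3 has {1,3,4,5,6,7,8,9}; col 4 has {1,3,4,5,6,7}; box has {3,4,5,6,8} → only 2 remains.
r4c8 = 3: row 4 has {1,4,5,7}; col 8 has {1,2,4,5,6,7,8,9}; box has {1,4,5,6,7,8,9} → only 3 remains.
r4c9 = 2: row 4 has {1,3,4,5,7}; col 9 has {1,4,5,6,7,8,9}; box has {1,3,4,5,6,7,8,9} → only 2 remains.
r5c5 = 5: row 5 has {1,2,3,4,6,7,8,9}; col 5 has {2,3,4,8}; box has {1,3,4,7} → only 5 remains.
r6c5 = 9: row 6 has {1,3,4,5,6,7}; col 5 has {2,3,4,5,8}; box has {1,3,4,5,7} → only 9 remains.
r6c6 = 2: row 6 has {1,3,4,5,6,7,9}; col 6 has {1,3,4,5,6,7,8,9}; box has {1,3,4,5,7,9} → only 2 remains.
r7c2 = 1: row 7 has {2,3,4,5,6,7,8,9}; col 2 has {2,3,4,5,6}; box has {2,3,4,5,6,7,8,9} → only 1 remains.
r9c7 = 5: row 9 has {1,2,4,6,7,8,9}; col 7 has {1,2,3,4,6,7,8,9}; box has {1,2,4,6,7,8,9} → only 5 remains.
r9c9 = 3: row 9 has {1,2,4,5,6,7,8,9}; col 9 has {1,2,4,5,6,7,8,9}; box has {1,2,4,5,6,7,8,9} → only 3 remains.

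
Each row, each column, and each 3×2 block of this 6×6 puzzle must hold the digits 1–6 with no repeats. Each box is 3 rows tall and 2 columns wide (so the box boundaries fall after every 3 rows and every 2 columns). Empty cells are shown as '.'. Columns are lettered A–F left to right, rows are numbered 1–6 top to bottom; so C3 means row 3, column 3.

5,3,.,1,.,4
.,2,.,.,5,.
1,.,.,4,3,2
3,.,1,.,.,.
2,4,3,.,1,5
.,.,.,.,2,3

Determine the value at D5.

E1 = 6 (sole candidate).
C2 = 6 (sole candidate).
D2 = 3 (sole candidate).
F2 = 1 (sole candidate).
B3 = 6 (sole candidate).
C3 = 5 (sole candidate).
B4 = 5 (sole candidate).
E4 = 4 (sole candidate).
F4 = 6 (sole candidate).
D5 = 6: row 5 has {1,2,3,4,5}; col 4 has {1,3,4}; box has {1,3} → only 6 remains.

6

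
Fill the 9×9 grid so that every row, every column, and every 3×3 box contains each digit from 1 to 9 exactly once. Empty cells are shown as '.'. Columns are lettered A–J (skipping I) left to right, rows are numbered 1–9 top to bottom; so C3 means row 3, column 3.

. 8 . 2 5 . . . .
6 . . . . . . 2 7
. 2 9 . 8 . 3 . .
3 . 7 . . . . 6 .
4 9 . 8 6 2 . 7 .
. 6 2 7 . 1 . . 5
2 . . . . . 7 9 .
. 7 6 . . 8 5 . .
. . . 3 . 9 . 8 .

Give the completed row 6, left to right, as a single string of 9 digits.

862731945

G5 = 1 (sole candidate).
J5 = 3 (sole candidate).
A6 = 8: row 6 has {1,2,5,6,7}; col 1 has {2,3,4,6}; box has {2,3,4,6,7,9} → only 8 remains.
H6 = 4: row 6 has {1,2,5,6,7,8}; col 8 has {2,6,7,8,9}; box has {1,3,5,6,7} → only 4 remains.
H1 = 1 (sole candidate).
H3 = 5 (sole candidate).
C5 = 5 (sole candidate).
G6 = 9: row 6 has {1,2,4,5,6,7,8}; col 7 has {1,3,5,7}; box has {1,3,4,5,6,7} → only 9 remains.
H8 = 3 (sole candidate).
A1 = 7 (sole candidate).
A3 = 1 (sole candidate).
B4 = 1 (sole candidate).
E6 = 3: row 6 has {1,2,4,5,6,7,8,9}; col 5 has {5,6,8}; box has {1,2,6,7,8} → only 3 remains.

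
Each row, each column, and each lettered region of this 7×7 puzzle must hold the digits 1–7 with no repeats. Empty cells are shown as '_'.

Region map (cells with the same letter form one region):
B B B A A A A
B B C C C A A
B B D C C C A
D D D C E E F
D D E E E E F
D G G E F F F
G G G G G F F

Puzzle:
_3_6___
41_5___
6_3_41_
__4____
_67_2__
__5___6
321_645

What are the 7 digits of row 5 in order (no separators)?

R1C3 = 2: row 1 has {3,6}; col 3 has {1,3,4,5,7}; region has {1,3,4,6} → only 2 remains.
R2C3 = 6: row 2 has {1,4,5}; col 3 has {1,2,3,4,5,7}; region has {1,4,5} → only 6 remains.
R7C4 = 7: row 7 has {1,2,3,4,5,6}; col 4 has {5,6}; region has {1,2,3,5,6} → only 7 remains.
R3C4 = 2: row 3 has {1,3,4,6}; col 4 has {5,6,7}; region has {1,4,5,6} → only 2 remains.
R3C7 = 7: row 3 has {1,2,3,4,6}; col 7 has {5,6}; region has {6} → only 7 remains.
R4C4 = 3: row 4 has {4}; col 4 has {2,5,6,7}; region has {1,2,4,5,6} → only 3 remains.
R6C2 = 4: row 6 has {5,6}; col 2 has {1,2,3,6}; region has {1,2,3,5,6,7} → only 4 remains.
R6C4 = 1: row 6 has {4,5,6}; col 4 has {2,3,5,6,7}; region has {2,7} → only 1 remains.
R1C6 = 5: row 1 has {2,3,6}; col 6 has {1,4}; region has {6,7} → only 5 remains.
R2C5 = 7: row 2 has {1,4,5,6}; col 5 has {2,4,6}; region has {1,2,3,4,5,6} → only 7 remains.
R3C2 = 5: row 3 has {1,2,3,4,6,7}; col 2 has {1,2,3,4,6}; region has {1,2,3,4,6} → only 5 remains.
R4C2 = 7: row 4 has {3,4}; col 2 has {1,2,3,4,5,6}; region has {3,4,6} → only 7 remains.
R4C5 = 5: row 4 has {3,4,7}; col 5 has {2,4,6,7}; region has {1,2,7} → only 5 remains.
R4C6 = 6: row 4 has {3,4,5,7}; col 6 has {1,4,5}; region has {1,2,5,7} → only 6 remains.
R5C4 = 4: row 5 has {2,6,7}; col 4 has {1,2,3,5,6,7}; region has {1,2,5,6,7} → only 4 remains.
R5C6 = 3: row 5 has {2,4,6,7}; col 6 has {1,4,5,6}; region has {1,2,4,5,6,7} → only 3 remains.
R5C7 = 1: row 5 has {2,3,4,6,7}; col 7 has {5,6,7}; region has {4,5,6} → only 1 remains.
R6C1 = 2: row 6 has {1,4,5,6}; col 1 has {3,4,6}; region has {3,4,6,7} → only 2 remains.
R6C5 = 3: row 6 has {1,2,4,5,6}; col 5 has {2,4,5,6,7}; region has {1,4,5,6} → only 3 remains.
R6C6 = 7: row 6 has {1,2,3,4,5,6}; col 6 has {1,3,4,5,6}; region has {1,3,4,5,6} → only 7 remains.
R1C1 = 7: row 1 has {2,3,5,6}; col 1 has {2,3,4,6}; region has {1,2,3,4,5,6} → only 7 remains.
R1C5 = 1: row 1 has {2,3,5,6,7}; col 5 has {2,3,4,5,6,7}; region has {5,6,7} → only 1 remains.
R1C7 = 4: row 1 has {1,2,3,5,6,7}; col 7 has {1,5,6,7}; region has {1,5,6,7} → only 4 remains.
R2C6 = 2: row 2 has {1,4,5,6,7}; col 6 has {1,3,4,5,6,7}; region has {1,4,5,6,7} → only 2 remains.
R2C7 = 3: row 2 has {1,2,4,5,6,7}; col 7 has {1,4,5,6,7}; region has {1,2,4,5,6,7} → only 3 remains.
R4C1 = 1: row 4 has {3,4,5,6,7}; col 1 has {2,3,4,6,7}; region has {2,3,4,6,7} → only 1 remains.
R4C7 = 2: row 4 has {1,3,4,5,6,7}; col 7 has {1,3,4,5,6,7}; region has {1,3,4,5,6,7} → only 2 remains.
R5C1 = 5: row 5 has {1,2,3,4,6,7}; col 1 has {1,2,3,4,6,7}; region has {1,2,3,4,6,7} → only 5 remains.

5674231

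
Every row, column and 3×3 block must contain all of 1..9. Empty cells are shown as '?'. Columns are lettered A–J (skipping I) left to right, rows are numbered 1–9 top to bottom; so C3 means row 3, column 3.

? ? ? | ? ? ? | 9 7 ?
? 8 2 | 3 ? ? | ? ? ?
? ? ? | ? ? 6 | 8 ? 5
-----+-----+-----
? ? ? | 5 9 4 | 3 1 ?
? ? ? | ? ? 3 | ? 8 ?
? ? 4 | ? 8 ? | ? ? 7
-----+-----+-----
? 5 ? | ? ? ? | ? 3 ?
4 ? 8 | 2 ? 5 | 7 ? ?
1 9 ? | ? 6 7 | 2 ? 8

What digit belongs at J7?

4

C9 = 3: row 9 has {1,2,6,7,8,9}; col 3 has {2,4,8}; box has {1,4,5,8,9} → only 3 remains.
D9 = 4: row 9 has {1,2,3,6,7,8,9}; col 4 has {2,3,5}; box has {2,5,6,7} → only 4 remains.
H9 = 5: row 9 has {1,2,3,4,6,7,8,9}; col 8 has {1,3,7,8}; box has {2,3,7,8} → only 5 remains.
E7 = 1: row 7 has {3,5}; col 5 has {6,8,9}; box has {2,4,5,6,7} → only 1 remains.
B8 = 6: row 8 has {2,4,5,7,8}; col 2 has {5,8,9}; box has {1,3,4,5,8,9} → only 6 remains.
E8 = 3: row 8 has {2,4,5,6,7,8}; col 5 has {1,6,8,9}; box has {1,2,4,5,6,7} → only 3 remains.
H8 = 9: row 8 has {2,3,4,5,6,7,8}; col 8 has {1,3,5,7,8}; box has {2,3,5,7,8} → only 9 remains.
J8 = 1: row 8 has {2,3,4,5,6,7,8,9}; col 9 has {5,7,8}; box has {2,3,5,7,8,9} → only 1 remains.
C7 = 7: row 7 has {1,3,5}; col 3 has {2,3,4,8}; box has {1,3,4,5,6,8,9} → only 7 remains.
C4 = 6: row 4 has {1,3,4,5,9}; col 3 has {2,3,4,7,8}; box has {4} → only 6 remains.
J4 = 2: row 4 has {1,3,4,5,6,9}; col 9 has {1,5,7,8}; box has {1,3,7,8} → only 2 remains.
H6 = 6: row 6 has {4,7,8}; col 8 has {1,3,5,7,8,9}; box has {1,2,3,7,8} → only 6 remains.
A7 = 2: row 7 has {1,3,5,7}; col 1 has {1,4}; box has {1,3,4,5,6,7,8,9} → only 2 remains.
H2 = 4: row 2 has {2,3,8}; col 8 has {1,3,5,6,7,8,9}; box has {5,7,8,9} → only 4 remains.
J2 = 6: row 2 has {2,3,4,8}; col 9 has {1,2,5,7,8}; box has {4,5,7,8,9} → only 6 remains.
H3 = 2: row 3 has {5,6,8}; col 8 has {1,3,4,5,6,7,8,9}; box has {4,5,6,7,8,9} → only 2 remains.
B4 = 7: row 4 has {1,2,3,4,5,6,9}; col 2 has {5,6,8,9}; box has {4,6} → only 7 remains.
D6 = 1: row 6 has {4,6,7,8}; col 4 has {2,3,4,5}; box has {3,4,5,8,9} → only 1 remains.
F6 = 2: row 6 has {1,4,6,7,8}; col 6 has {3,4,5,6,7}; box has {1,3,4,5,8,9} → only 2 remains.
G6 = 5: row 6 has {1,2,4,6,7,8}; col 7 has {2,3,7,8,9}; box has {1,2,3,6,7,8} → only 5 remains.
J7 = 4: row 7 has {1,2,3,5,7}; col 9 has {1,2,5,6,7,8}; box has {1,2,3,5,7,8,9} → only 4 remains.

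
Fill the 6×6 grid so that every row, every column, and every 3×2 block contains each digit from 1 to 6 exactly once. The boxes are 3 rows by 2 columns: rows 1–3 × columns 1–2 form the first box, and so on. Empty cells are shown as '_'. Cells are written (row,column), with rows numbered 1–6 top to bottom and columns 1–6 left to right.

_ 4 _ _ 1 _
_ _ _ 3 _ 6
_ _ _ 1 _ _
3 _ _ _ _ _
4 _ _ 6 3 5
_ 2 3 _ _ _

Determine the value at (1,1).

(5,2) = 1 (sole candidate).
(5,3) = 2 (sole candidate).
(2,2) = 5 (sole candidate).
(2,3) = 4 (sole candidate).
(2,5) = 2 (sole candidate).
(4,2) = 6 (sole candidate).
(4,5) = 4 (sole candidate).
(6,1) = 5 (sole candidate).
(6,4) = 4 (sole candidate).
(6,5) = 6 (sole candidate).
(6,6) = 1 (sole candidate).
(1,6) = 3 (sole candidate).
(2,1) = 1 (sole candidate).
(3,2) = 3 (sole candidate).
(3,5) = 5 (sole candidate).
(3,6) = 4 (sole candidate).
(4,4) = 5 (sole candidate).
(4,6) = 2 (sole candidate).
(1,4) = 2 (sole candidate).
(3,3) = 6 (sole candidate).
(4,3) = 1 (sole candidate).
(1,1) = 6: row 1 has {1,2,3,4}; col 1 has {1,3,4,5}; box has {1,3,4,5} → only 6 remains.

6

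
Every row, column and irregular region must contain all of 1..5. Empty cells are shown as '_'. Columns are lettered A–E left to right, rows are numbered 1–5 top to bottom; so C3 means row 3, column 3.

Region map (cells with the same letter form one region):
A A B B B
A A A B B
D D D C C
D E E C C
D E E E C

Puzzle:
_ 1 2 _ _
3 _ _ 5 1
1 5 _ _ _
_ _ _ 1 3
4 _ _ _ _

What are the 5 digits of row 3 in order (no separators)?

15342

A1 = 5 (sole candidate).
E1 = 4 (sole candidate).
C2 = 4 (sole candidate).
C3 = 3: row 3 has {1,5}; col 3 has {2,4}; region has {1,4,5} → only 3 remains.
E3 = 2: row 3 has {1,3,5}; col 5 has {1,3,4}; region has {1,3} → only 2 remains.
A4 = 2 (sole candidate).
B4 = 4 (sole candidate).
C4 = 5 (sole candidate).
C5 = 1 (sole candidate).
E5 = 5 (sole candidate).
D1 = 3 (sole candidate).
B2 = 2 (sole candidate).
D3 = 4: row 3 has {1,2,3,5}; col 4 has {1,3,5}; region has {1,2,3,5} → only 4 remains.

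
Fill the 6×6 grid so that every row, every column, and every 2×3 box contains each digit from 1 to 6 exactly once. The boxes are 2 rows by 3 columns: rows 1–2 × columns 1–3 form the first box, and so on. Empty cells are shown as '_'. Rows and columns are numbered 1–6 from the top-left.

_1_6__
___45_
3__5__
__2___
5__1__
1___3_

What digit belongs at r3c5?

r1c5 = 2 (sole candidate).
r1c6 = 3 (sole candidate).
r2c6 = 1 (sole candidate).
r4c4 = 3 (sole candidate).
r6c4 = 2 (sole candidate).
r1c1 = 4 (sole candidate).
r1c3 = 5 (sole candidate).
r4c1 = 6 (sole candidate).
r4c6 = 4 (sole candidate).
r5c6 = 6 (sole candidate).
r6c6 = 5 (sole candidate).
r2c1 = 2 (sole candidate).
r3c2 = 4 (sole candidate).
r3c3 = 1 (sole candidate).
r3c5 = 6: row 3 has {1,3,4,5}; col 5 has {2,3,5}; box has {3,4,5} → only 6 remains.

6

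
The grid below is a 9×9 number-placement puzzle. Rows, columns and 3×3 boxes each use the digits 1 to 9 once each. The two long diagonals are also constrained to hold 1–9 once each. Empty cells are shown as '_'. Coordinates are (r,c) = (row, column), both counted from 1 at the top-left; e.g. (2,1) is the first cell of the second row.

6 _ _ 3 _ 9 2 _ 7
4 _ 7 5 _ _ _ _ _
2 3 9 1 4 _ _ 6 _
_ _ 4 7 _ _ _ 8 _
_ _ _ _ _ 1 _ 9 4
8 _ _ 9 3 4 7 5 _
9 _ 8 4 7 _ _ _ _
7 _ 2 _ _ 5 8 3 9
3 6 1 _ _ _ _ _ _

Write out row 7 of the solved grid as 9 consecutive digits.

958473126

(1,3) = 5: row 1 has {2,3,6,7,9}; col 3 has {1,2,4,7,8,9}; box has {2,3,4,6,7,9} → only 5 remains.
(1,5) = 8: row 1 has {2,3,5,6,7,9}; col 5 has {3,4,7}; box has {1,3,4,5,9} → only 8 remains.
(2,8) = 1: row 2 has {4,5,7}; col 8 has {3,5,6,8,9}; box has {2,6,7}; anti-diagonal has {3,7,8,9} → only 1 remains.
(3,6) = 7: row 3 has {1,2,3,4,6,9}; col 6 has {1,4,5,9}; box has {1,3,4,5,8,9} → only 7 remains.
(3,7) = 5: row 3 has {1,2,3,4,6,7,9}; col 7 has {2,7,8}; box has {1,2,6,7}; anti-diagonal has {1,3,7,8,9} → only 5 remains.
(3,9) = 8: row 3 has {1,2,3,4,5,6,7,9}; col 9 has {4,7,9}; box has {1,2,5,6,7} → only 8 remains.
(5,1) = 5: row 5 has {1,4,9}; col 1 has {2,3,4,6,7,8,9}; box has {4,8} → only 5 remains.
(5,5) = 2: row 5 has {1,4,5,9}; col 5 has {3,4,7,8}; box has {1,3,4,7,9}; main diagonal has {3,4,6,7,9}; anti-diagonal has {1,3,5,7,8,9} → only 2 remains.
(6,3) = 6: row 6 has {3,4,5,7,8,9}; col 3 has {1,2,4,5,7,8,9}; box has {4,5,8} → only 6 remains.
(7,2) = 5: row 7 has {4,7,8,9}; col 2 has {3,6}; box has {1,2,3,6,7,8,9} → only 5 remains.
(7,7) = 1: row 7 has {4,5,7,8,9}; col 7 has {2,5,7,8}; box has {3,8,9}; main diagonal has {2,3,4,6,7,9} → only 1 remains.
(7,8) = 2: row 7 has {1,4,5,7,8,9}; col 8 has {1,3,5,6,8,9}; box has {1,3,8,9} → only 2 remains.
(7,9) = 6: row 7 has {1,2,4,5,7,8,9}; col 9 has {4,7,8,9}; box has {1,2,3,8,9} → only 6 remains.
(8,2) = 4: row 8 has {2,3,5,7,8,9}; col 2 has {3,5,6}; box has {1,2,3,5,6,7,8,9}; anti-diagonal has {1,2,3,5,7,8,9} → only 4 remains.
(8,4) = 6: row 8 has {2,3,4,5,7,8,9}; col 4 has {1,3,4,5,7,9}; box has {4,5,7} → only 6 remains.
(8,5) = 1: row 8 has {2,3,4,5,6,7,8,9}; col 5 has {2,3,4,7,8}; box has {4,5,6,7} → only 1 remains.
(9,5) = 9: row 9 has {1,3,6}; col 5 has {1,2,3,4,7,8}; box has {1,4,5,6,7} → only 9 remains.
(9,7) = 4: row 9 has {1,3,6,9}; col 7 has {1,2,5,7,8}; box has {1,2,3,6,8,9} → only 4 remains.
(9,8) = 7: row 9 has {1,3,4,6,9}; col 8 has {1,2,3,5,6,8,9}; box has {1,2,3,4,6,8,9} → only 7 remains.
(9,9) = 5: row 9 has {1,3,4,6,7,9}; col 9 has {4,6,7,8,9}; box has {1,2,3,4,6,7,8,9}; main diagonal has {1,2,3,4,6,7,9} → only 5 remains.
(1,2) = 1: row 1 has {2,3,5,6,7,8,9}; col 2 has {3,4,5,6}; box has {2,3,4,5,6,7,9} → only 1 remains.
(1,8) = 4: row 1 has {1,2,3,5,6,7,8,9}; col 8 has {1,2,3,5,6,7,8,9}; box has {1,2,5,6,7,8} → only 4 remains.
(2,2) = 8: row 2 has {1,4,5,7}; col 2 has {1,3,4,5,6}; box has {1,2,3,4,5,6,7,9}; main diagonal has {1,2,3,4,5,6,7,9} → only 8 remains.
(2,5) = 6: row 2 has {1,4,5,7,8}; col 5 has {1,2,3,4,7,8,9}; box has {1,3,4,5,7,8,9} → only 6 remains.
(2,6) = 2: row 2 has {1,4,5,6,7,8}; col 6 has {1,4,5,7,9}; box has {1,3,4,5,6,7,8,9} → only 2 remains.
(2,9) = 3: row 2 has {1,2,4,5,6,7,8}; col 9 has {4,5,6,7,8,9}; box has {1,2,4,5,6,7,8} → only 3 remains.
(4,1) = 1: row 4 has {4,7,8}; col 1 has {2,3,4,5,6,7,8,9}; box has {4,5,6,8} → only 1 remains.
(4,5) = 5: row 4 has {1,4,7,8}; col 5 has {1,2,3,4,6,7,8,9}; box has {1,2,3,4,7,9} → only 5 remains.
(4,6) = 6: row 4 has {1,4,5,7,8}; col 6 has {1,2,4,5,7,9}; box has {1,2,3,4,5,7,9}; anti-diagonal has {1,2,3,4,5,7,8,9} → only 6 remains.
(4,7) = 3: row 4 has {1,4,5,6,7,8}; col 7 has {1,2,4,5,7,8}; box has {4,5,7,8,9} → only 3 remains.
(4,9) = 2: row 4 has {1,3,4,5,6,7,8}; col 9 has {3,4,5,6,7,8,9}; box has {3,4,5,7,8,9} → only 2 remains.
(5,2) = 7: row 5 has {1,2,4,5,9}; col 2 has {1,3,4,5,6,8}; box has {1,4,5,6,8} → only 7 remains.
(5,3) = 3: row 5 has {1,2,4,5,7,9}; col 3 has {1,2,4,5,6,7,8,9}; box has {1,4,5,6,7,8} → only 3 remains.
(5,4) = 8: row 5 has {1,2,3,4,5,7,9}; col 4 has {1,3,4,5,6,7,9}; box has {1,2,3,4,5,6,7,9} → only 8 remains.
(5,7) = 6: row 5 has {1,2,3,4,5,7,8,9}; col 7 has {1,2,3,4,5,7,8}; box has {2,3,4,5,7,8,9} → only 6 remains.
(6,2) = 2: row 6 has {3,4,5,6,7,8,9}; col 2 has {1,3,4,5,6,7,8}; box has {1,3,4,5,6,7,8} → only 2 remains.
(6,9) = 1: row 6 has {2,3,4,5,6,7,8,9}; col 9 has {2,3,4,5,6,7,8,9}; box has {2,3,4,5,6,7,8,9} → only 1 remains.
(7,6) = 3: row 7 has {1,2,4,5,6,7,8,9}; col 6 has {1,2,4,5,6,7,9}; box has {1,4,5,6,7,9} → only 3 remains.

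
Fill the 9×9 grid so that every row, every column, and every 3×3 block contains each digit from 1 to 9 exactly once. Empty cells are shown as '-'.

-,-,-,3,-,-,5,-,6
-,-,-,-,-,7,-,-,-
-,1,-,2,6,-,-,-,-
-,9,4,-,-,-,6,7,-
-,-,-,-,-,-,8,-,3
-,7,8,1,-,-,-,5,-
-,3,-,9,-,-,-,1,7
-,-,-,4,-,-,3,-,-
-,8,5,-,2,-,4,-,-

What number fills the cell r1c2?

4

r7c7 = 2: row 7 has {1,3,7,9}; col 7 has {3,4,5,6,8}; box has {1,3,4,7} → only 2 remains.
r9c9 = 9: row 9 has {2,4,5,8}; col 9 has {3,6,7}; box has {1,2,3,4,7} → only 9 remains.
r6c7 = 9: row 6 has {1,5,7,8}; col 7 has {2,3,4,5,6,8}; box has {3,5,6,7,8} → only 9 remains.
r7c3 = 6: row 7 has {1,2,3,7,9}; col 3 has {4,5,8}; box has {3,5,8} → only 6 remains.
r8c2 = 2: row 8 has {3,4}; col 2 has {1,3,7,8,9}; box has {3,5,6,8} → only 2 remains.
r9c8 = 6: row 9 has {2,4,5,8,9}; col 8 has {1,5,7}; box has {1,2,3,4,7,9} → only 6 remains.
r1c2 = 4: row 1 has {3,5,6}; col 2 has {1,2,3,7,8,9}; box has {1} → only 4 remains.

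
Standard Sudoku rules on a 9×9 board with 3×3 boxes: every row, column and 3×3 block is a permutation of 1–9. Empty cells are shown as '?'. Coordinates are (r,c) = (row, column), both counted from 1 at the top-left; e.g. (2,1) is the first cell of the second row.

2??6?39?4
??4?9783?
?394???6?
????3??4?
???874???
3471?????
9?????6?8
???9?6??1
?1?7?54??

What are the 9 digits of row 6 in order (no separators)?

347162589

(2,1) = 1: in row 2, 1 can only go here (every other open cell in that row sees a 1).
(2,2) = 6: in row 2, 6 can only go here (every other open cell in that row sees a 6).
(6,8) = 8: in row 6, 8 can only go here (every other open cell in that row sees an 8).
(7,5) = 4: in row 7, 4 can only go here (every other open cell in that row sees a 4).
(7,6) = 1: in row 7, 1 can only go here (every other open cell in that row sees a 1).
(8,1) = 4: in row 8, 4 can only go here (every other open cell in that row sees a 4).
(3,1) = 7: in column 1, 7 can only go here (every other open cell in that column sees a 7).
(1,8) = 7: in row 1, 7 can only go here (every other open cell in that row sees a 7).
(1,5) = 1: in row 1, 1 can only go here (every other open cell in that row sees a 1).
(3,7) = 1: in row 3, 1 can only go here (every other open cell in that row sees a 1).
(4,3) = 1: in row 4, 1 can only go here (every other open cell in that row sees a 1).
(5,8) = 1: in row 5, 1 can only go here (every other open cell in that row sees a 1).
(7,2) = 7: in row 7, 7 can only go here (every other open cell in that row sees a 7).
(8,7) = 7: in row 8, 7 can only go here (every other open cell in that row sees a 7).
(4,9) = 7: in row 4, 7 can only go here (every other open cell in that row sees a 7).
(4,1) = 6: in row 4, 6 can only go here (every other open cell in that row sees a 6).
(5,1) = 5: row 5 has {1,4,7,8}; col 1 has {1,2,3,4,6,7,9}; box has {1,3,4,6,7} → only 5 remains.
(5,3) = 2: row 5 has {1,4,5,7,8}; col 3 has {1,4,7,9}; box has {1,3,4,5,6,7} → only 2 remains.
(5,7) = 3: row 5 has {1,2,4,5,7,8}; col 7 has {1,4,6,7,8,9}; box has {1,4,7,8} → only 3 remains.
(9,1) = 8: row 9 has {1,4,5,7}; col 1 has {1,2,3,4,5,6,7,9}; box has {1,4,7,9} → only 8 remains.
(9,5) = 2: row 9 has {1,4,5,7,8}; col 5 has {1,3,4,7,9}; box has {1,4,5,6,7,9} → only 2 remains.
(9,8) = 9: row 9 has {1,2,4,5,7,8}; col 8 has {1,3,4,6,7,8}; box has {1,4,6,7,8} → only 9 remains.
(9,9) = 3: row 9 has {1,2,4,5,7,8,9}; col 9 has {1,4,7,8}; box has {1,4,6,7,8,9} → only 3 remains.
(5,2) = 9: row 5 has {1,2,3,4,5,7,8}; col 2 has {1,3,4,6,7}; box has {1,2,3,4,5,6,7} → only 9 remains.
(5,9) = 6: row 5 has {1,2,3,4,5,7,8,9}; col 9 has {1,3,4,7,8}; box has {1,3,4,7,8} → only 6 remains.
(7,4) = 3: row 7 has {1,4,6,7,8,9}; col 4 has {1,4,6,7,8,9}; box has {1,2,4,5,6,7,9} → only 3 remains.
(8,5) = 8: row 8 has {1,4,6,7,9}; col 5 has {1,2,3,4,7,9}; box has {1,2,3,4,5,6,7,9} → only 8 remains.
(9,3) = 6: row 9 has {1,2,3,4,5,7,8,9}; col 3 has {1,2,4,7,9}; box has {1,4,7,8,9} → only 6 remains.
(3,5) = 5: row 3 has {1,3,4,6,7,9}; col 5 has {1,2,3,4,7,8,9}; box has {1,3,4,6,7,9} → only 5 remains.
(3,9) = 2: row 3 has {1,3,4,5,6,7,9}; col 9 has {1,3,4,6,7,8}; box has {1,3,4,6,7,8,9} → only 2 remains.
(4,2) = 8: row 4 has {1,3,4,6,7}; col 2 has {1,3,4,6,7,9}; box has {1,2,3,4,5,6,7,9} → only 8 remains.
(6,5) = 6: row 6 has {1,3,4,7,8}; col 5 has {1,2,3,4,5,7,8,9}; box has {1,3,4,7,8} → only 6 remains.
(7,3) = 5: row 7 has {1,3,4,6,7,8,9}; col 3 has {1,2,4,6,7,9}; box has {1,4,6,7,8,9} → only 5 remains.
(7,8) = 2: row 7 has {1,3,4,5,6,7,8,9}; col 8 has {1,3,4,6,7,8,9}; box has {1,3,4,6,7,8,9} → only 2 remains.
(8,2) = 2: row 8 has {1,4,6,7,8,9}; col 2 has {1,3,4,6,7,8,9}; box has {1,4,5,6,7,8,9} → only 2 remains.
(8,3) = 3: row 8 has {1,2,4,6,7,8,9}; col 3 has {1,2,4,5,6,7,9}; box has {1,2,4,5,6,7,8,9} → only 3 remains.
(8,8) = 5: row 8 has {1,2,3,4,6,7,8,9}; col 8 has {1,2,3,4,6,7,8,9}; box has {1,2,3,4,6,7,8,9} → only 5 remains.
(1,2) = 5: row 1 has {1,2,3,4,6,7,9}; col 2 has {1,2,3,4,6,7,8,9}; box has {1,2,3,4,6,7,9} → only 5 remains.
(1,3) = 8: row 1 has {1,2,3,4,5,6,7,9}; col 3 has {1,2,3,4,5,6,7,9}; box has {1,2,3,4,5,6,7,9} → only 8 remains.
(2,4) = 2: row 2 has {1,3,4,6,7,8,9}; col 4 has {1,3,4,6,7,8,9}; box has {1,3,4,5,6,7,9} → only 2 remains.
(2,9) = 5: row 2 has {1,2,3,4,6,7,8,9}; col 9 has {1,2,3,4,6,7,8}; box has {1,2,3,4,6,7,8,9} → only 5 remains.
(3,6) = 8: row 3 has {1,2,3,4,5,6,7,9}; col 6 has {1,3,4,5,6,7}; box has {1,2,3,4,5,6,7,9} → only 8 remains.
(4,4) = 5: row 4 has {1,3,4,6,7,8}; col 4 has {1,2,3,4,6,7,8,9}; box has {1,3,4,6,7,8} → only 5 remains.
(4,7) = 2: row 4 has {1,3,4,5,6,7,8}; col 7 has {1,3,4,6,7,8,9}; box has {1,3,4,6,7,8} → only 2 remains.
(6,7) = 5: row 6 has {1,3,4,6,7,8}; col 7 has {1,2,3,4,6,7,8,9}; box has {1,2,3,4,6,7,8} → only 5 remains.
(6,9) = 9: row 6 has {1,3,4,5,6,7,8}; col 9 has {1,2,3,4,5,6,7,8}; box has {1,2,3,4,5,6,7,8} → only 9 remains.
(4,6) = 9: row 4 has {1,2,3,4,5,6,7,8}; col 6 has {1,3,4,5,6,7,8}; box has {1,3,4,5,6,7,8} → only 9 remains.
(6,6) = 2: row 6 has {1,3,4,5,6,7,8,9}; col 6 has {1,3,4,5,6,7,8,9}; box has {1,3,4,5,6,7,8,9} → only 2 remains.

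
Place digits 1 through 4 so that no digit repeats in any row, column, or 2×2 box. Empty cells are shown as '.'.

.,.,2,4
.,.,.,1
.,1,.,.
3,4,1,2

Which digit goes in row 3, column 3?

4

row 1, column 1 = 1: row 1 has {2,4}; col 1 has {3}; box has {} → only 1 remains.
row 1, column 2 = 3: row 1 has {1,2,4}; col 2 has {1,4}; box has {1} → only 3 remains.
row 2, column 2 = 2: row 2 has {1}; col 2 has {1,3,4}; box has {1,3} → only 2 remains.
row 2, column 3 = 3: row 2 has {1,2}; col 3 has {1,2}; box has {1,2,4} → only 3 remains.
row 3, column 1 = 2: row 3 has {1}; col 1 has {1,3}; box has {1,3,4} → only 2 remains.
row 3, column 3 = 4: row 3 has {1,2}; col 3 has {1,2,3}; box has {1,2} → only 4 remains.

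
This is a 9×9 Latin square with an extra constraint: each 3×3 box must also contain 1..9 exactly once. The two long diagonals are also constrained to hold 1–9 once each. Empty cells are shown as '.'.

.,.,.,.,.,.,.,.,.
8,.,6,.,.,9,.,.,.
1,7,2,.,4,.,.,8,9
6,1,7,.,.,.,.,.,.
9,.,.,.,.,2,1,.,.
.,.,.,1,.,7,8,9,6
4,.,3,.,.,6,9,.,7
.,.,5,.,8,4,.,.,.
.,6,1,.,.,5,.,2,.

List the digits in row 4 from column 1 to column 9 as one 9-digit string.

r3c6 = 3: row 3 has {1,2,4,7,8,9}; col 6 has {2,4,5,6,7,9}; box has {4,9} → only 3 remains.
r4c6 = 8: row 4 has {1,6,7}; col 6 has {2,3,4,5,6,7,9}; box has {1,2,7}; anti-diagonal has {1,3} → only 8 remains.
r6c3 = 4: row 6 has {1,6,7,8,9}; col 3 has {1,2,3,5,6,7}; box has {1,6,7,9} → only 4 remains.
r7c4 = 2: row 7 has {3,4,6,7,9}; col 4 has {1}; box has {4,5,6,8} → only 2 remains.
r7c5 = 1: row 7 has {2,3,4,6,7,9}; col 5 has {4,8}; box has {2,4,5,6,8} → only 1 remains.
r7c8 = 5: row 7 has {1,2,3,4,6,7,9}; col 8 has {2,8,9}; box has {2,7,9} → only 5 remains.
r9c1 = 7: row 9 has {1,2,5,6}; col 1 has {1,4,6,8,9}; box has {1,3,4,5,6}; anti-diagonal has {1,3,8} → only 7 remains.
r1c3 = 9: row 1 has {}; col 3 has {1,2,3,4,5,6,7}; box has {1,2,6,7,8} → only 9 remains.
r1c6 = 1: row 1 has {9}; col 6 has {2,3,4,5,6,7,8,9}; box has {3,4,9} → only 1 remains.
r2c8 = 4: row 2 has {6,8,9}; col 8 has {2,5,8,9}; box has {8,9}; anti-diagonal has {1,3,7,8} → only 4 remains.
r4c8 = 3: row 4 has {1,6,7,8}; col 8 has {2,4,5,8,9}; box has {1,6,8,9} → only 3 remains.
r5c3 = 8: row 5 has {1,2,9}; col 3 has {1,2,3,4,5,6,7,9}; box has {1,4,6,7,9} → only 8 remains.
r5c8 = 7: row 5 has {1,2,8,9}; col 8 has {2,3,4,5,8,9}; box has {1,3,6,8,9} → only 7 remains.
r7c2 = 8: row 7 has {1,2,3,4,5,6,7,9}; col 2 has {1,6,7}; box has {1,3,4,5,6,7} → only 8 remains.
r8c1 = 2: row 8 has {4,5,8}; col 1 has {1,4,6,7,8,9}; box has {1,3,4,5,6,7,8} → only 2 remains.
r8c2 = 9: row 8 has {2,4,5,8}; col 2 has {1,6,7,8}; box has {1,2,3,4,5,6,7,8}; anti-diagonal has {1,3,4,7,8} → only 9 remains.
r1c8 = 6: row 1 has {1,9}; col 8 has {2,3,4,5,7,8,9}; box has {4,8,9} → only 6 remains.
r3c7 = 5: row 3 has {1,2,3,4,7,8,9}; col 7 has {1,8,9}; box has {4,6,8,9}; anti-diagonal has {1,3,4,7,8,9} → only 5 remains.
r5c5 = 6: row 5 has {1,2,7,8,9}; col 5 has {1,4,8}; box has {1,2,7,8}; main diagonal has {2,7,9}; anti-diagonal has {1,3,4,5,7,8,9} → only 6 remains.
r8c8 = 1: row 8 has {2,4,5,8,9}; col 8 has {2,3,4,5,6,7,8,9}; box has {2,5,7,9}; main diagonal has {2,6,7,9} → only 1 remains.
r8c9 = 3: row 8 has {1,2,4,5,8,9}; col 9 has {6,7,9}; box has {1,2,5,7,9} → only 3 remains.
r9c7 = 4: row 9 has {1,2,5,6,7}; col 7 has {1,5,8,9}; box has {1,2,3,5,7,9} → only 4 remains.
r9c9 = 8: row 9 has {1,2,4,5,6,7}; col 9 has {3,6,7,9}; box has {1,2,3,4,5,7,9}; main diagonal has {1,2,6,7,9} → only 8 remains.
r1c9 = 2: row 1 has {1,6,9}; col 9 has {3,6,7,8,9}; box has {4,5,6,8,9}; anti-diagonal has {1,3,4,5,6,7,8,9} → only 2 remains.
r2c9 = 1: row 2 has {4,6,8,9}; col 9 has {2,3,6,7,8,9}; box has {2,4,5,6,8,9} → only 1 remains.
r3c4 = 6: row 3 has {1,2,3,4,5,7,8,9}; col 4 has {1,2}; box has {1,3,4,9} → only 6 remains.
r4c7 = 2: row 4 has {1,3,6,7,8}; col 7 has {1,4,5,8,9}; box has {1,3,6,7,8,9} → only 2 remains.
r8c4 = 7: row 8 has {1,2,3,4,5,8,9}; col 4 has {1,2,6}; box has {1,2,4,5,6,8} → only 7 remains.
r8c7 = 6: row 8 has {1,2,3,4,5,7,8,9}; col 7 has {1,2,4,5,8,9}; box has {1,2,3,4,5,7,8,9} → only 6 remains.
r2c4 = 5: row 2 has {1,4,6,8,9}; col 4 has {1,2,6,7}; box has {1,3,4,6,9} → only 5 remains.
r4c4 = 4: row 4 has {1,2,3,6,7,8}; col 4 has {1,2,5,6,7}; box has {1,2,6,7,8}; main diagonal has {1,2,6,7,8,9} → only 4 remains.
r4c9 = 5: row 4 has {1,2,3,4,6,7,8}; col 9 has {1,2,3,6,7,8,9}; box has {1,2,3,6,7,8,9} → only 5 remains.
r5c4 = 3: row 5 has {1,2,6,7,8,9}; col 4 has {1,2,4,5,6,7}; box has {1,2,4,6,7,8} → only 3 remains.
r5c9 = 4: row 5 has {1,2,3,6,7,8,9}; col 9 has {1,2,3,5,6,7,8,9}; box has {1,2,3,5,6,7,8,9} → only 4 remains.
r6c5 = 5: row 6 has {1,4,6,7,8,9}; col 5 has {1,4,6,8}; box has {1,2,3,4,6,7,8} → only 5 remains.
r9c4 = 9: row 9 has {1,2,4,5,6,7,8}; col 4 has {1,2,3,4,5,6,7}; box has {1,2,4,5,6,7,8} → only 9 remains.
r9c5 = 3: row 9 has {1,2,4,5,6,7,8,9}; col 5 has {1,4,5,6,8}; box has {1,2,4,5,6,7,8,9} → only 3 remains.
r1c4 = 8: row 1 has {1,2,6,9}; col 4 has {1,2,3,4,5,6,7,9}; box has {1,3,4,5,6,9} → only 8 remains.
r1c5 = 7: row 1 has {1,2,6,8,9}; col 5 has {1,3,4,5,6,8}; box has {1,3,4,5,6,8,9} → only 7 remains.
r1c7 = 3: row 1 has {1,2,6,7,8,9}; col 7 has {1,2,4,5,6,8,9}; box has {1,2,4,5,6,8,9} → only 3 remains.
r2c2 = 3: row 2 has {1,4,5,6,8,9}; col 2 has {1,6,7,8,9}; box has {1,2,6,7,8,9}; main diagonal has {1,2,4,6,7,8,9} → only 3 remains.
r2c5 = 2: row 2 has {1,3,4,5,6,8,9}; col 5 has {1,3,4,5,6,7,8}; box has {1,3,4,5,6,7,8,9} → only 2 remains.
r2c7 = 7: row 2 has {1,2,3,4,5,6,8,9}; col 7 has {1,2,3,4,5,6,8,9}; box has {1,2,3,4,5,6,8,9} → only 7 remains.
r4c5 = 9: row 4 has {1,2,3,4,5,6,7,8}; col 5 has {1,2,3,4,5,6,7,8}; box has {1,2,3,4,5,6,7,8} → only 9 remains.

617498235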